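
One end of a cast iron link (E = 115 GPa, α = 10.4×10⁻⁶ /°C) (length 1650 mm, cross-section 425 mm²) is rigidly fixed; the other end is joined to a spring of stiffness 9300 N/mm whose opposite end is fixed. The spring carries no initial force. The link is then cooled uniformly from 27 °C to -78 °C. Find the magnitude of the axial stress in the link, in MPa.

Free thermal contraction: δ_free = αΔT L = 10.4×10⁻⁶ × 105 × 1650 = 1.802 mm.
Let P be the tensile force in the spring. The link extends elastically by PL/(AE) and the spring stretches by P/k; together these equal δ_free.
P [ L/(AE) + 1/k ] = δ_free → P [ 1650/(425×115×10³) + 1/(9300) ] = 1.802.
P = 1.802 / 0.0001413 = 12750 N.
σ = P/A = 12750/425 = 30.01 MPa.

σ ≈ 30 MPa (tensile)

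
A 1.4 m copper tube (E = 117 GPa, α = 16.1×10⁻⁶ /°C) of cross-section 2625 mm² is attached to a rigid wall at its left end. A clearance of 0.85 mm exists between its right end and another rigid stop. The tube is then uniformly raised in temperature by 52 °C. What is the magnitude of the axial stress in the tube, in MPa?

Free thermal elongation = αΔT L = 16.1×10⁻⁶ × 52 × 1400 = 1.172 mm.
The gap closes (δ_free > 0.85 mm) and the wall then resists a further 1.172 − 0.85 = 0.3221 mm of expansion.
So σ = E(δ_free − g)/L = 117×10³ × 0.3221/1400 = 26.92 MPa.

σ ≈ 26.9 MPa (compressive)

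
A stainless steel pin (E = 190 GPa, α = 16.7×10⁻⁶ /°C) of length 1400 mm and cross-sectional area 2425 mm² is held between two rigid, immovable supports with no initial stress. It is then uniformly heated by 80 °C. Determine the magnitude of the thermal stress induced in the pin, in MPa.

σ ≈ 254 MPa (compressive)

With length fixed, the mechanical strain must cancel the thermal strain αΔT = 16.7×10⁻⁶ × 80 = 1336×10⁻⁶.
σ = EαΔT = 190×10³ × 16.7×10⁻⁶ × 80 = 253.8 MPa (compressive; the pin is trying to expand).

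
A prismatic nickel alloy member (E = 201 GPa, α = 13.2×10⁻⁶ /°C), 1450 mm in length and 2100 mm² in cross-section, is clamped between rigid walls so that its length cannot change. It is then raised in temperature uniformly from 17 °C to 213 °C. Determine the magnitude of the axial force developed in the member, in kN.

P ≈ 1090 kN (compressive)

With zero net strain, σ = E·αΔT = 201 GPa × 13.2×10⁻⁶ × 196 = 520 MPa.
Then P = σA = 520 × 2100 mm² = 1092 kN, compressive.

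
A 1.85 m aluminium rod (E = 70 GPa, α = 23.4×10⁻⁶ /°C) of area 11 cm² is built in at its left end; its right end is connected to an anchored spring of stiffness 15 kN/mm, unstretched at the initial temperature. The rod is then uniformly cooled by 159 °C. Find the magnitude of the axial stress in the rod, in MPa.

The unrestrained thermal change is αΔT L = 23.4×10⁻⁶ × 159 × 1850 = 6.883 mm.
Let P be the tensile force in the spring. The rod extends elastically by PL/(AE) and the spring stretches by P/k; together these equal δ_free.
So P = δ_free / [L/(AE) + 1/k] = 6.883 / [ 1850/(1100×70×10³) + 1/(15×10³) ].
P = 6.883 / 9.069×10⁻⁵ = 75890 N.
σ = P/A = 75890/1100 = 69 MPa.

σ ≈ 69 MPa (tensile)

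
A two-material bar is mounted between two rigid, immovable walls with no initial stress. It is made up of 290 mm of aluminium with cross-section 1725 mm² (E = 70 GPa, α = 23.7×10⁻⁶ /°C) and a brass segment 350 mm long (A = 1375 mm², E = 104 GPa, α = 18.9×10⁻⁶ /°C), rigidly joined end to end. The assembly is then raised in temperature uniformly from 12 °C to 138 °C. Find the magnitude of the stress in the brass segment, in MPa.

If the supports were absent, the total length change would be Σ αᵢΔT Lᵢ = 23.7×10⁻⁶×126×290 + 18.9×10⁻⁶×126×350 = 1.699 mm.
The walls prevent any net length change, so an axial force P (same in every segment) develops. Compatibility: P · Σ Lᵢ/(AᵢEᵢ) = δ_free.
Σ Lᵢ/(AᵢEᵢ) = 290/(1725×70×10³) + 350/(1375×104×10³) = 4.849×10⁻⁶ mm/N.
Hence P = δ_free / Σ(L/AE) = 1.699/4.849×10⁻⁶ = 350.5 kN (compressive).
σ_{brass} = P / A = 350500 / 1375 = 254.9 MPa.

σ ≈ 255 MPa (compressive)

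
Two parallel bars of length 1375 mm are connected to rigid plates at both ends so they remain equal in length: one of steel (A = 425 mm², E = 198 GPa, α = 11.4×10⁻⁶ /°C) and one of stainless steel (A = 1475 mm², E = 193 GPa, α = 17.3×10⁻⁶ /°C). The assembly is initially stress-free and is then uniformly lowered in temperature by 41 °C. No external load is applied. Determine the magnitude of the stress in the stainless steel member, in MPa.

σ ≈ 10.7 MPa (tensile)

Both members must finish at the same length. With the larger α, the stainless steel tends to over-contract; the plates restrain it, putting the stainless steel in tension and the steel in compression. With no external load the two internal forces are equal and opposite, magnitude P.
Setting the final lengths equal and cancelling L: (α₁ − α₂)ΔT = P/(A₁E₁) + P/(A₂E₂).
|α₁ − α₂|·ΔT = 5.9×10⁻⁶ × 41 = 0.0002419.
1/(A₁E₁) + 1/(A₂E₂) = 1/(425×198×10³) + 1/(1475×193×10³) = 1.54×10⁻⁸ N⁻¹.
So P = 0.0002419 / 1.54×10⁻⁸ = 15.71 kN.
σ_{stainless steel} = P/A₂ = 15710/1475 = 10.65 MPa, tensile.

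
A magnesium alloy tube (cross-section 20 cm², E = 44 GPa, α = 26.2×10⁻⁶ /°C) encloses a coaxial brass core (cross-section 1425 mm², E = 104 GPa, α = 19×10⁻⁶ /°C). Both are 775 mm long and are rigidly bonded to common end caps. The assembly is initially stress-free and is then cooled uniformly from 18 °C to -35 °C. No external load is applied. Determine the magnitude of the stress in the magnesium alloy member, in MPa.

The magnesium alloy has the larger α, so on cooling it would change length more than the brass if both were free. The rigid plates force a common final length, so the magnesium alloy is put into tension and the brass into compression, with equal and opposite forces P (no external load).
Setting the final lengths equal and cancelling L: (α₁ − α₂)ΔT = P/(A₁E₁) + P/(A₂E₂).
|α₁ − α₂|·ΔT = 7.2×10⁻⁶ × 53 = 0.0003816.
1/(A₁E₁) + 1/(A₂E₂) = 1/(2000×44×10³) + 1/(1425×104×10³) = 1.811×10⁻⁸ N⁻¹.
So P = 0.0003816 / 1.811×10⁻⁸ = 21.07 kN.
σ_{magnesium alloy} = P/A₁ = 21070/2000 = 10.53 MPa, tensile.

σ ≈ 10.5 MPa (tensile)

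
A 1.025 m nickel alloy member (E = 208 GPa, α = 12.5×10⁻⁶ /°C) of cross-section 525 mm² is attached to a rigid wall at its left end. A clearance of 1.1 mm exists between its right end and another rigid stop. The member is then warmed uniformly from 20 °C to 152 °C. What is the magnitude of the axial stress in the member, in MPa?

If the wall were absent the member would grow by αΔT L = 12.5×10⁻⁶ × 132 × 1025 = 1.691 mm.
This exceeds the 1.1 mm gap, so the wall pushes back. The portion of expansion that must be recovered elastically is δ_free − gap = 1.691 − 1.1 = 0.5912 mm.
So σ = E(δ_free − g)/L = 208×10³ × 0.5912/1025 = 120 MPa.

σ ≈ 120 MPa (compressive)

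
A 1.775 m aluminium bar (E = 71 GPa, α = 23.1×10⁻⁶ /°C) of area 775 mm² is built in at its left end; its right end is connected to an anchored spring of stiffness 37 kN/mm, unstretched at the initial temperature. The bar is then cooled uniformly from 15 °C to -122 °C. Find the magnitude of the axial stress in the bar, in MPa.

Free thermal contraction: δ_free = αΔT L = 23.1×10⁻⁶ × 137 × 1775 = 5.617 mm.
Let P be the tensile force in the spring. The bar extends elastically by PL/(AE) and the spring stretches by P/k; together these equal δ_free.
So P = δ_free / [L/(AE) + 1/k] = 5.617 / [ 1775/(775×71×10³) + 1/(37×10³) ].
P = 5.617 / 5.929×10⁻⁵ = 94750 N.
σ = P/A = 94750/775 = 122.3 MPa.

σ ≈ 122 MPa (tensile)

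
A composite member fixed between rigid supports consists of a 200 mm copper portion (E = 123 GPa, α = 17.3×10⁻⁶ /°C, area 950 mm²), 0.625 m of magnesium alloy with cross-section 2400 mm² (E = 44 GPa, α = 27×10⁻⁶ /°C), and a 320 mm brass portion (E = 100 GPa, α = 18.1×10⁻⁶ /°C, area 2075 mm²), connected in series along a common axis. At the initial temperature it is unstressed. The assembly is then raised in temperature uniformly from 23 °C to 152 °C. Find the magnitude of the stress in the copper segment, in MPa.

σ ≈ 387 MPa (compressive)

If the supports were absent, the total length change would be Σ αᵢΔT Lᵢ = 17.3×10⁻⁶×129×200 + 27×10⁻⁶×129×625 + 18.1×10⁻⁶×129×320 = 3.37 mm.
The rigid supports impose zero overall length change; the single axial force P common to all segments must satisfy P Σ Lᵢ/(AᵢEᵢ) = δ_free.
Σ Lᵢ/(AᵢEᵢ) = 200/(950×123×10³) + 625/(2400×44×10³) + 320/(2075×100×10³) = 9.172×10⁻⁶ mm/N.
So P = 3.37 / 9.172×10⁻⁶ = 367.5 kN, compressive.
σ_{copper} = P / A = 367500 / 950 = 386.8 MPa.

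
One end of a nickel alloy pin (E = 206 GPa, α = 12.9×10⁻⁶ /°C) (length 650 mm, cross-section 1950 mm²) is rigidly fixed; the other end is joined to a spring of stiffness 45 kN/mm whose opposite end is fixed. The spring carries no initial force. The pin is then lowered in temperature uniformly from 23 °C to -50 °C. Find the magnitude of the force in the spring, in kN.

The unrestrained thermal change is αΔT L = 12.9×10⁻⁶ × 73 × 650 = 0.6121 mm.
Let P be the tensile force in the spring. The pin extends elastically by PL/(AE) and the spring stretches by P/k; together these equal δ_free.
So P = δ_free / [L/(AE) + 1/k] = 0.6121 / [ 650/(1950×206×10³) + 1/(45×10³) ].
P = 0.6121 / 2.384×10⁻⁵ = 25680 N.

P ≈ 25.7 kN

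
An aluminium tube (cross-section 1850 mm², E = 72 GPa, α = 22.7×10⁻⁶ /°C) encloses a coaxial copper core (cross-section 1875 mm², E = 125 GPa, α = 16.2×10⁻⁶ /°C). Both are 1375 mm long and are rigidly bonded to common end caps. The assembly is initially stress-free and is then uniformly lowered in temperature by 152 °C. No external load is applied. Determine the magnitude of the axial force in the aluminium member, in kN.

Equilibrium of a rigid end plate with no external load gives equal and opposite internal forces ±P in the two members. Since α_{aluminium} > α_{copper}, cooling drives the aluminium into tension and the copper into compression.
Setting the final lengths equal and cancelling L: (α₁ − α₂)ΔT = P/(A₁E₁) + P/(A₂E₂).
|α₁ − α₂|·ΔT = 6.5×10⁻⁶ × 152 = 0.000988.
1/(A₁E₁) + 1/(A₂E₂) = 1/(1850×72×10³) + 1/(1875×125×10³) = 1.177×10⁻⁸ N⁻¹.
P = 0.000988 / 1.177×10⁻⁸ = 83910 N = 83.91 kN.

P ≈ 83.9 kN (tensile in the aluminium)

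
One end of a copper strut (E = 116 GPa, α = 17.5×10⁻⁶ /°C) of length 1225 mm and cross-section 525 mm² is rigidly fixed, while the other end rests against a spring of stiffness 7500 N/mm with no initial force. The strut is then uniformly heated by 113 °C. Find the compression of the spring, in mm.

The unrestrained thermal change is αΔT L = 17.5×10⁻⁶ × 113 × 1225 = 2.422 mm.
Let P be the compressive force at the spring. The strut shortens elastically by PL/(AE) and the spring compresses by P/k; together these equal δ_free.
So P = δ_free / [L/(AE) + 1/k] = 2.422 / [ 1225/(525×116×10³) + 1/(7500) ].
P = 2.422 / 0.0001534 = 15790 N.
Spring compression = P/k = 15790/(7500) = 2.105 mm.

δ ≈ 2.1 mm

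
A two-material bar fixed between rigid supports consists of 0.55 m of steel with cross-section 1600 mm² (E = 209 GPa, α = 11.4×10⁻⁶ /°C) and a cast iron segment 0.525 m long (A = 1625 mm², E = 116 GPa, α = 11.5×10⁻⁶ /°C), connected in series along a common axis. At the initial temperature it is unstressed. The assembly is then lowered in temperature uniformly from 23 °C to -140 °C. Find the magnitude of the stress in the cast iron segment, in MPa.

σ ≈ 279 MPa (tensile)

Free thermal contraction of the whole bar: Σ αᵢΔT Lᵢ = 11.4×10⁻⁶×163×550 + 11.5×10⁻⁶×163×525 = 2.006 mm.
The rigid supports impose zero overall length change; the single axial force P common to all segments must satisfy P Σ Lᵢ/(AᵢEᵢ) = δ_free.
The series flexibility is Σ Lᵢ/(AᵢEᵢ) = 550/(1600×209×10³) + 525/(1625×116×10³) = 4.43×10⁻⁶ mm/N.
Hence P = δ_free / Σ(L/AE) = 2.006/4.43×10⁻⁶ = 452.9 kN (tensile).
σ_{cast iron} = P / A = 452900 / 1625 = 278.7 MPa.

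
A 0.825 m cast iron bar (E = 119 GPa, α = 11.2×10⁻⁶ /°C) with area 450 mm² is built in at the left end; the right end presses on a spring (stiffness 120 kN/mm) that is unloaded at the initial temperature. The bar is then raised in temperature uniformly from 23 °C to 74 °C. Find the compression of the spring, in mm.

The unrestrained thermal change is αΔT L = 11.2×10⁻⁶ × 51 × 825 = 0.4712 mm.
With a force P in the spring, the elastic change of the bar is PL/(AE) and that of the spring is P/k; compatibility requires their sum to equal δ_free.
So P = δ_free / [L/(AE) + 1/k] = 0.4712 / [ 825/(450×119×10³) + 1/(120×10³) ].
P = 0.4712 / 2.374×10⁻⁵ = 19850 N.
Spring compression = P/k = 19850/(120×10³) = 0.1654 mm.

δ ≈ 0.165 mm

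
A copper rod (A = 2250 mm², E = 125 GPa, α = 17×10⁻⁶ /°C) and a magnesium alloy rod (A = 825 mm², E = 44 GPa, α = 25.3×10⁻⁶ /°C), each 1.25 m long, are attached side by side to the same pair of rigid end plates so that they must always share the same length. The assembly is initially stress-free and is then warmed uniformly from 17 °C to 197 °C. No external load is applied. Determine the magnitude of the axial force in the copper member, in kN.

P ≈ 48 kN (tensile in the copper)

Both members must finish at the same length. With the larger α, the magnesium alloy tends to over-expand; the plates restrain it, putting the magnesium alloy in compression and the copper in tension. With no external load the two internal forces are equal and opposite, magnitude P.
Equating the net (thermal + elastic) strains gives |α₁ − α₂|·ΔT = P·[1/(A₁E₁) + 1/(A₂E₂)].
|α₁ − α₂|·ΔT = 8.3×10⁻⁶ × 180 = 0.001494.
1/(A₁E₁) + 1/(A₂E₂) = 1/(2250×125×10³) + 1/(825×44×10³) = 3.11×10⁻⁸ N⁻¹.
P = 0.001494 / 3.11×10⁻⁸ = 48030 N = 48.03 kN.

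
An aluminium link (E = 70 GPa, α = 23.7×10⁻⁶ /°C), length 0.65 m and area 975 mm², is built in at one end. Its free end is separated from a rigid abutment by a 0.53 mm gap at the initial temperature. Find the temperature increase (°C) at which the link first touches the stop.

ΔT ≈ 34.4 °C

Contact occurs when the free expansion equals the gap: αΔT L = 0.53 mm.
ΔT = 0.53 / (23.7×10⁻⁶ × 650) = 34.4 °C.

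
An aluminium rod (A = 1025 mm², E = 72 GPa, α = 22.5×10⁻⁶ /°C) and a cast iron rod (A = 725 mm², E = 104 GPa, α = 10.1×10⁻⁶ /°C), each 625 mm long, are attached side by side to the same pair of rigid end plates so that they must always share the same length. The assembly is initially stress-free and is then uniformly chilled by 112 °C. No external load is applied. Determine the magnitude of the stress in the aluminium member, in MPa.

The aluminium has the larger α, so on cooling it would change length more than the cast iron if both were free. The rigid plates force a common final length, so the aluminium is put into tension and the cast iron into compression, with equal and opposite forces P (no external load).
Compatibility of the two members (thermal + elastic change equal): (α₁ − α₂)ΔT = P·[1/(A₁E₁) + 1/(A₂E₂)].
|α₁ − α₂|·ΔT = 12.4×10⁻⁶ × 112 = 0.001389.
1/(A₁E₁) + 1/(A₂E₂) = 1/(1025×72×10³) + 1/(725×104×10³) = 2.681×10⁻⁸ N⁻¹.
P = 0.001389 / 2.681×10⁻⁸ = 51800 N = 51.8 kN.
σ_{aluminium} = P/A₁ = 51800/1025 = 50.53 MPa, tensile.

σ ≈ 50.5 MPa (tensile)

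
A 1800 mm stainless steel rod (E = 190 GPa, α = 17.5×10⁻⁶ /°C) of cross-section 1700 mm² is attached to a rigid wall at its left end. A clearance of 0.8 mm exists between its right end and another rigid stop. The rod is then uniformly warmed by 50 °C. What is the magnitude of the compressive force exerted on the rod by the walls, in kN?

P ≈ 139 kN

Free thermal elongation = αΔT L = 17.5×10⁻⁶ × 50 × 1800 = 1.575 mm.
After closing the 0.8 mm clearance, 1.575 − 0.8 = 0.775 mm of expansion remains to be suppressed by the wall.
Compatibility: PL/(AE) = 0.775 mm, so σ = P/A = E × (0.775/1800) = 81.81 MPa.
P = σA = 81.81 × 1700 = 139.1 kN.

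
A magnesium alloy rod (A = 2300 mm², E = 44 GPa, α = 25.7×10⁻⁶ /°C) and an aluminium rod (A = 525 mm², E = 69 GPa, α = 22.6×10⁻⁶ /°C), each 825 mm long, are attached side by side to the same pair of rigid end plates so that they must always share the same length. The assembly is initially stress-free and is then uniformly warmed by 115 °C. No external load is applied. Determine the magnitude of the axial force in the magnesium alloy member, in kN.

P ≈ 9.51 kN (compressive in the magnesium alloy)

The magnesium alloy has the larger α, so on heating it would change length more than the aluminium if both were free. The rigid plates force a common final length, so the magnesium alloy is put into compression and the aluminium into tension, with equal and opposite forces P (no external load).
Setting the final lengths equal and cancelling L: (α₁ − α₂)ΔT = P/(A₁E₁) + P/(A₂E₂).
|α₁ − α₂|·ΔT = 3.1×10⁻⁶ × 115 = 0.0003565.
1/(A₁E₁) + 1/(A₂E₂) = 1/(2300×44×10³) + 1/(525×69×10³) = 3.749×10⁻⁸ N⁻¹.
P = 0.0003565 / 3.749×10⁻⁸ = 9510 N = 9.51 kN.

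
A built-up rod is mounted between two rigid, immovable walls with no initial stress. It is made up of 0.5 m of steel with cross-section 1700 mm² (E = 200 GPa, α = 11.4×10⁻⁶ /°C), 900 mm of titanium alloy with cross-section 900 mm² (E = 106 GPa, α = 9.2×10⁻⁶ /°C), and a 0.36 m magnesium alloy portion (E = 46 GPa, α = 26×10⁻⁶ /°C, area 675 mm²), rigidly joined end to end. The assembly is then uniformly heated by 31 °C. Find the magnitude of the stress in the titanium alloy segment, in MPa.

σ ≈ 35.7 MPa (compressive)

With the walls removed the bar would change length by δ_free = Σ αᵢΔT Lᵢ = 11.4×10⁻⁶×31×500 + 9.2×10⁻⁶×31×900 + 26×10⁻⁶×31×360 = 0.7235 mm.
Since the ends are fixed, an axial force P builds up, equal in every segment, with P · Σ Lᵢ/(AᵢEᵢ) = δ_free.
Σ Lᵢ/(AᵢEᵢ) = 500/(1700×200×10³) + 900/(900×106×10³) + 360/(675×46×10³) = 2.25×10⁻⁵ mm/N.
P = 0.7235 / 2.25×10⁻⁵ = 32160 N = 32.16 kN, compressive.
σ_{titanium alloy} = P / A = 32160 / 900 = 35.73 MPa.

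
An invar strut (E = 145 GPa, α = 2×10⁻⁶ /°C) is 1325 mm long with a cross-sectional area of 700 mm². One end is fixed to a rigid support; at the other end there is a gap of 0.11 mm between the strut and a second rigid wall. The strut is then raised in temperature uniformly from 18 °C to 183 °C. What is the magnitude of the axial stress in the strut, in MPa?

σ ≈ 35.8 MPa (compressive)

If the wall were absent the strut would grow by αΔT L = 2×10⁻⁶ × 165 × 1325 = 0.4372 mm.
The gap closes (δ_free > 0.11 mm) and the wall then resists a further 0.4372 − 0.11 = 0.3272 mm of expansion.
So σ = E(δ_free − g)/L = 145×10³ × 0.3272/1325 = 35.81 MPa.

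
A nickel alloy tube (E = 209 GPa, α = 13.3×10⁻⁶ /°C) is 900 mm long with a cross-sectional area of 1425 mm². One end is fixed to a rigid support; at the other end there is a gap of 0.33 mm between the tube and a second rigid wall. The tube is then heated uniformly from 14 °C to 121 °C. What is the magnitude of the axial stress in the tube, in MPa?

If the wall were absent the tube would grow by αΔT L = 13.3×10⁻⁶ × 107 × 900 = 1.281 mm.
This exceeds the 0.33 mm gap, so the wall pushes back. The portion of expansion that must be recovered elastically is δ_free − gap = 1.281 − 0.33 = 0.9508 mm.
So σ = E(δ_free − g)/L = 209×10³ × 0.9508/900 = 220.8 MPa.

σ ≈ 221 MPa (compressive)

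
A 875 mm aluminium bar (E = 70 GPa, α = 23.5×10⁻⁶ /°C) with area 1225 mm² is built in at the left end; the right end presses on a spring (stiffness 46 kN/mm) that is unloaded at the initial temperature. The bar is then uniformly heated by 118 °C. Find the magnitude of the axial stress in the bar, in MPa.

σ ≈ 62 MPa (compressive)

Free thermal expansion: δ_free = αΔT L = 23.5×10⁻⁶ × 118 × 875 = 2.426 mm.
Let P be the compressive force at the spring. The bar shortens elastically by PL/(AE) and the spring compresses by P/k; together these equal δ_free.
P [ L/(AE) + 1/k ] = δ_free → P [ 875/(1225×70×10³) + 1/(46×10³) ] = 2.426.
P = 2.426 / 3.194×10⁻⁵ = 75960 N.
σ = P/A = 75960/1225 = 62.01 MPa.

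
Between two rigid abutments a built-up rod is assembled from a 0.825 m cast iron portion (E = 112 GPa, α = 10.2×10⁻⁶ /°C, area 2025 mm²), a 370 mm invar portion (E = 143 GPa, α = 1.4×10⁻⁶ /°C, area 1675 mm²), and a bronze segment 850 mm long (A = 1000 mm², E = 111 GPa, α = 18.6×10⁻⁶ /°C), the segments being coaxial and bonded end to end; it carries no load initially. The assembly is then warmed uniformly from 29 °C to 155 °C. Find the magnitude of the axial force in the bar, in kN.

If the supports were absent, the total length change would be Σ αᵢΔT Lᵢ = 10.2×10⁻⁶×126×825 + 1.4×10⁻⁶×126×370 + 18.6×10⁻⁶×126×850 = 3.118 mm.
The walls prevent any net length change, so an axial force P (same in every segment) develops. Compatibility: P · Σ Lᵢ/(AᵢEᵢ) = δ_free.
The series flexibility is Σ Lᵢ/(AᵢEᵢ) = 825/(2025×112×10³) + 370/(1675×143×10³) + 850/(1000×111×10³) = 1.284×10⁻⁵ mm/N.
P = 3.118 / 1.284×10⁻⁵ = 242800 N = 242.8 kN, compressive.

P ≈ 243 kN (compressive)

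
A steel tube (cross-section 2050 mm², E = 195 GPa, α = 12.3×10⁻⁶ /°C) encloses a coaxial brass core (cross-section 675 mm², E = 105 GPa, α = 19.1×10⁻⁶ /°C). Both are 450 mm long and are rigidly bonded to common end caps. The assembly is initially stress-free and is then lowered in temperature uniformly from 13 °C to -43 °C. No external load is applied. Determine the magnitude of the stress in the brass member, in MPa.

Both members must finish at the same length. With the larger α, the brass tends to over-contract; the plates restrain it, putting the brass in tension and the steel in compression. With no external load the two internal forces are equal and opposite, magnitude P.
Equating the net (thermal + elastic) strains gives |α₁ − α₂|·ΔT = P·[1/(A₁E₁) + 1/(A₂E₂)].
|α₁ − α₂|·ΔT = 6.8×10⁻⁶ × 56 = 0.0003808.
1/(A₁E₁) + 1/(A₂E₂) = 1/(2050×195×10³) + 1/(675×105×10³) = 1.661×10⁻⁸ N⁻¹.
P = 0.0003808 / 1.661×10⁻⁸ = 22920 N = 22.92 kN.
σ_{brass} = P/A₂ = 22920/675 = 33.96 MPa, tensile.

σ ≈ 34 MPa (tensile)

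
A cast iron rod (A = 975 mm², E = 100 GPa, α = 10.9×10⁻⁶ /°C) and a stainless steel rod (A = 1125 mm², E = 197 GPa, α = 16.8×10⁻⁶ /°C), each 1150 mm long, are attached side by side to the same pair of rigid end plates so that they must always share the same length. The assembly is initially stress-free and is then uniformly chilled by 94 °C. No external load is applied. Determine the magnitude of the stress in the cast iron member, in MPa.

σ ≈ 38.5 MPa (compressive)

Both members must finish at the same length. With the larger α, the stainless steel tends to over-contract; the plates restrain it, putting the stainless steel in tension and the cast iron in compression. With no external load the two internal forces are equal and opposite, magnitude P.
Compatibility of the two members (thermal + elastic change equal): (α₁ − α₂)ΔT = P·[1/(A₁E₁) + 1/(A₂E₂)].
|α₁ − α₂|·ΔT = 5.9×10⁻⁶ × 94 = 0.0005546.
1/(A₁E₁) + 1/(A₂E₂) = 1/(975×100×10³) + 1/(1125×197×10³) = 1.477×10⁻⁸ N⁻¹.
P = 0.0005546 / 1.477×10⁻⁸ = 37550 N = 37.55 kN.
σ_{cast iron} = P/A₁ = 37550/975 = 38.52 MPa, compressive.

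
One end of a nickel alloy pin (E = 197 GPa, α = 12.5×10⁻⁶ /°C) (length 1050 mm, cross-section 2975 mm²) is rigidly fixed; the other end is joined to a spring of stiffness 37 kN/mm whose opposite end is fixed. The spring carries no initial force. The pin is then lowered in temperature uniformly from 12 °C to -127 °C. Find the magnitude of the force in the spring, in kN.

If the spring were absent the pin would shorten by αΔT L = 12.5×10⁻⁶ × 139 × 1050 = 1.824 mm.
Let P be the tensile force in the spring. The pin extends elastically by PL/(AE) and the spring stretches by P/k; together these equal δ_free.
So P = δ_free / [L/(AE) + 1/k] = 1.824 / [ 1050/(2975×197×10³) + 1/(37×10³) ].
P = 1.824 / 2.882×10⁻⁵ = 63310 N.

P ≈ 63.3 kN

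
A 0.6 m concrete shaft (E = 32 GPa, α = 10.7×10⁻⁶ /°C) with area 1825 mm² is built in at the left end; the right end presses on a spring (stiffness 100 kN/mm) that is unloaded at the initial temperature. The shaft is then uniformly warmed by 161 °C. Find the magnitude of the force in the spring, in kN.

Free thermal expansion: δ_free = αΔT L = 10.7×10⁻⁶ × 161 × 600 = 1.034 mm.
Let P be the compressive force at the spring. The shaft shortens elastically by PL/(AE) and the spring compresses by P/k; together these equal δ_free.
P [ L/(AE) + 1/k ] = δ_free → P [ 600/(1825×32×10³) + 1/(100×10³) ] = 1.034.
P = 1.034 / 2.027×10⁻⁵ = 50980 N.

P ≈ 51 kN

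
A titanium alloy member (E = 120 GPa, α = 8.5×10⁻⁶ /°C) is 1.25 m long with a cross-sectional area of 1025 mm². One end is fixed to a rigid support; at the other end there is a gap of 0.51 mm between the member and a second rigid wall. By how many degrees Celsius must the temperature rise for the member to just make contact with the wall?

ΔT ≈ 48 °C

The gap closes when αΔT L = 0.51 mm, since the member is still unstressed at that instant.
ΔT = 0.51 / (8.5×10⁻⁶ × 1250) = 48 °C.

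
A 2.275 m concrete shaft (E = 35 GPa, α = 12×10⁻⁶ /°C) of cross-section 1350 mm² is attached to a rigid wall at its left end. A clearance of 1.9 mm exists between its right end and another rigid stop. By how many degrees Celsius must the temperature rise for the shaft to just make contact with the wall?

ΔT ≈ 69.6 °C

Contact occurs when the free expansion equals the gap: αΔT L = 1.9 mm.
So ΔT = g/(αL) = 1.9/(12×10⁻⁶ × 2275) = 69.6 °C.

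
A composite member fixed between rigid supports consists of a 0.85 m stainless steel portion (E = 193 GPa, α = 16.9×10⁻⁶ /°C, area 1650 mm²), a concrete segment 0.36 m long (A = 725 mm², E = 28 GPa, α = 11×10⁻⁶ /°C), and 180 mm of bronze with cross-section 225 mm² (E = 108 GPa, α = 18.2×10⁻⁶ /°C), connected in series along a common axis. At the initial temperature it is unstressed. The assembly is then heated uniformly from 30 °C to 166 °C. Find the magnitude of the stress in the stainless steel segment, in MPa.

σ ≈ 64 MPa (compressive)

If the supports were absent, the total length change would be Σ αᵢΔT Lᵢ = 16.9×10⁻⁶×136×850 + 11×10⁻⁶×136×360 + 18.2×10⁻⁶×136×180 = 2.938 mm.
The walls prevent any net length change, so an axial force P (same in every segment) develops. Compatibility: P · Σ Lᵢ/(AᵢEᵢ) = δ_free.
The series flexibility is Σ Lᵢ/(AᵢEᵢ) = 850/(1650×193×10³) + 360/(725×28×10³) + 180/(225×108×10³) = 2.781×10⁻⁵ mm/N.
Hence P = δ_free / Σ(L/AE) = 2.938/2.781×10⁻⁵ = 105.6 kN (compressive).
σ_{stainless steel} = P / A = 105600 / 1650 = 64.02 MPa.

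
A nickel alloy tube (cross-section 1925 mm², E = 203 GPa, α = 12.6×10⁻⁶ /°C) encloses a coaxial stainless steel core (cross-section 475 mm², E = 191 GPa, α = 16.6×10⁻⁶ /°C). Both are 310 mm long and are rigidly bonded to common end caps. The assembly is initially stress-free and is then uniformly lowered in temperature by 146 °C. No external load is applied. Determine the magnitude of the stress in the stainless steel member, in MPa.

Both members must finish at the same length. With the larger α, the stainless steel tends to over-contract; the plates restrain it, putting the stainless steel in tension and the nickel alloy in compression. With no external load the two internal forces are equal and opposite, magnitude P.
Compatibility of the two members (thermal + elastic change equal): (α₁ − α₂)ΔT = P·[1/(A₁E₁) + 1/(A₂E₂)].
|α₁ − α₂|·ΔT = 4×10⁻⁶ × 146 = 0.000584.
1/(A₁E₁) + 1/(A₂E₂) = 1/(1925×203×10³) + 1/(475×191×10³) = 1.358×10⁻⁸ N⁻¹.
So P = 0.000584 / 1.358×10⁻⁸ = 43 kN.
σ_{stainless steel} = P/A₂ = 43000/475 = 90.53 MPa, tensile.

σ ≈ 90.5 MPa (tensile)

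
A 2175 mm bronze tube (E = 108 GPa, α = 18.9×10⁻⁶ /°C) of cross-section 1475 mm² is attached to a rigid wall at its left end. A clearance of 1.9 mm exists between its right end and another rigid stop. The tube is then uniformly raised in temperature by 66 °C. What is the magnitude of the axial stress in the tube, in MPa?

σ ≈ 40.4 MPa (compressive)

If the wall were absent the tube would grow by αΔT L = 18.9×10⁻⁶ × 66 × 2175 = 2.713 mm.
This exceeds the 1.9 mm gap, so the wall pushes back. The portion of expansion that must be recovered elastically is δ_free − gap = 2.713 − 1.9 = 0.8131 mm.
That suppressed elongation corresponds to σ = E·Δ/L = 108×10³ × 0.8131/2175 = 40.37 MPa.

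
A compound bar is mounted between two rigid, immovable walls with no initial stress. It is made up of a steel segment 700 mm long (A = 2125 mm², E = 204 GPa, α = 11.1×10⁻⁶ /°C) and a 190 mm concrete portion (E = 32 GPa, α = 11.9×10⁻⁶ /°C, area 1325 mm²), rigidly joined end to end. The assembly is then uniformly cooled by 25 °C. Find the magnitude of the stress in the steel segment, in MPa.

σ ≈ 19.4 MPa (tensile)

With the walls removed the bar would change length by δ_free = Σ αᵢΔT Lᵢ = 11.1×10⁻⁶×25×700 + 11.9×10⁻⁶×25×190 = 0.2508 mm.
The rigid supports impose zero overall length change; the single axial force P common to all segments must satisfy P Σ Lᵢ/(AᵢEᵢ) = δ_free.
Σ Lᵢ/(AᵢEᵢ) = 700/(2125×204×10³) + 190/(1325×32×10³) = 6.096×10⁻⁶ mm/N.
So P = 0.2508 / 6.096×10⁻⁶ = 41.14 kN, tensile.
σ_{steel} = P / A = 41140 / 2125 = 19.36 MPa.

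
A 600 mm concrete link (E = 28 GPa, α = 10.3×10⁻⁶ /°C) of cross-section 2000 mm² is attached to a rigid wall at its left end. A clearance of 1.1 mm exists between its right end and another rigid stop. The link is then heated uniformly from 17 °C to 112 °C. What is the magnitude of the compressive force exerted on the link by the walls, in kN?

P ≈ 0 kN

Unrestrained expansion: δ_free = αΔT L = 10.3×10⁻⁶ × 95 × 600 = 0.5871 mm.
Since δ_free = 0.587 mm is less than the 1.1 mm gap, the link never touches the wall. No axial force develops.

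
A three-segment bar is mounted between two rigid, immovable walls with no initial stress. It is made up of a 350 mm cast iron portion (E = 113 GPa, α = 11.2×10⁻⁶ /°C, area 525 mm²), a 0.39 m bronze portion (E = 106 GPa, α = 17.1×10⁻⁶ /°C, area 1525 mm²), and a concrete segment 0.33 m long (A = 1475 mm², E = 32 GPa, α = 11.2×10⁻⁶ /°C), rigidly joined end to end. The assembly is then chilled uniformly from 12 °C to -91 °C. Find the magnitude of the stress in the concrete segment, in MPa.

σ ≈ 65.2 MPa (tensile)

With the walls removed the bar would change length by δ_free = Σ αᵢΔT Lᵢ = 11.2×10⁻⁶×103×350 + 17.1×10⁻⁶×103×390 + 11.2×10⁻⁶×103×330 = 1.471 mm.
The rigid supports impose zero overall length change; the single axial force P common to all segments must satisfy P Σ Lᵢ/(AᵢEᵢ) = δ_free.
Σ Lᵢ/(AᵢEᵢ) = 350/(525×113×10³) + 390/(1525×106×10³) + 330/(1475×32×10³) = 1.53×10⁻⁵ mm/N.
P = 1.471 / 1.53×10⁻⁵ = 96140 N = 96.14 kN, tensile.
σ_{concrete} = P / A = 96140 / 1475 = 65.18 MPa.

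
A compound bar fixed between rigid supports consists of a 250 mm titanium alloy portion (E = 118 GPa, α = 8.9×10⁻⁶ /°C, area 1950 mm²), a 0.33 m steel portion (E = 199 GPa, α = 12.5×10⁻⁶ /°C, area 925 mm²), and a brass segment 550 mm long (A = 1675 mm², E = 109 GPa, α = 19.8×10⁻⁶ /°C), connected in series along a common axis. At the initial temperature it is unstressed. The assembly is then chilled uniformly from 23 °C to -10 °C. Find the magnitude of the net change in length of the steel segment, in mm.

|ΔL| ≈ 0.037 mm

If the supports were absent, the total length change would be Σ αᵢΔT Lᵢ = 8.9×10⁻⁶×33×250 + 12.5×10⁻⁶×33×330 + 19.8×10⁻⁶×33×550 = 0.5689 mm.
Since the ends are fixed, an axial force P builds up, equal in every segment, with P · Σ Lᵢ/(AᵢEᵢ) = δ_free.
The series flexibility is Σ Lᵢ/(AᵢEᵢ) = 250/(1950×118×10³) + 330/(925×199×10³) + 550/(1675×109×10³) = 5.892×10⁻⁶ mm/N.
Hence P = δ_free / Σ(L/AE) = 0.5689/5.892×10⁻⁶ = 96.56 kN (tensile).
For the steel segment, free thermal change = 12.5×10⁻⁶×33×330 = 0.1361 mm and elastic change from P = 96560×330/(925×199×10³) = 0.1731 mm; these oppose, so the net change is 0.037 mm (segment lengthens).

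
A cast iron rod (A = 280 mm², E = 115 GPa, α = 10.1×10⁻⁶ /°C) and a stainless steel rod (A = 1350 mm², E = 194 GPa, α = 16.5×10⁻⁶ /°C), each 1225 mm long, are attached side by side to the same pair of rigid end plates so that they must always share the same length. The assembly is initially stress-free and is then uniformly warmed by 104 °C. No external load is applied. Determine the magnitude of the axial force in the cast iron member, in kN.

P ≈ 19.1 kN (tensile in the cast iron)

Both members must finish at the same length. With the larger α, the stainless steel tends to over-expand; the plates restrain it, putting the stainless steel in compression and the cast iron in tension. With no external load the two internal forces are equal and opposite, magnitude P.
Compatibility of the two members (thermal + elastic change equal): (α₁ − α₂)ΔT = P·[1/(A₁E₁) + 1/(A₂E₂)].
|α₁ − α₂|·ΔT = 6.4×10⁻⁶ × 104 = 0.0006656.
1/(A₁E₁) + 1/(A₂E₂) = 1/(280×115×10³) + 1/(1350×194×10³) = 3.487×10⁻⁸ N⁻¹.
So P = 0.0006656 / 3.487×10⁻⁸ = 19.09 kN.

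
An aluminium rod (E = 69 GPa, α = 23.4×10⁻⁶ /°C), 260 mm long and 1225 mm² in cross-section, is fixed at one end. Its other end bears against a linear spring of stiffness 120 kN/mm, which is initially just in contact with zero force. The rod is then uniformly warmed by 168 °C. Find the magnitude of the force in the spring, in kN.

If the spring were absent the rod would lengthen by αΔT L = 23.4×10⁻⁶ × 168 × 260 = 1.022 mm.
Let P be the compressive force at the spring. The rod shortens elastically by PL/(AE) and the spring compresses by P/k; together these equal δ_free.
So P = δ_free / [L/(AE) + 1/k] = 1.022 / [ 260/(1225×69×10³) + 1/(120×10³) ].
P = 1.022 / 1.141×10⁻⁵ = 89590 N.

P ≈ 89.6 kN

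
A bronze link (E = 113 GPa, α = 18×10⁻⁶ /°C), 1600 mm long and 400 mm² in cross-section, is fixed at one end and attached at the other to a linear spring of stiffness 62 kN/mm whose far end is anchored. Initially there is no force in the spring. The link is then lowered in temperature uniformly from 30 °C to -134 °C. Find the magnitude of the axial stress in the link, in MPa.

σ ≈ 229 MPa (tensile)

If the spring were absent the link would shorten by αΔT L = 18×10⁻⁶ × 164 × 1600 = 4.723 mm.
Let P be the tensile force in the spring. The link extends elastically by PL/(AE) and the spring stretches by P/k; together these equal δ_free.
So P = δ_free / [L/(AE) + 1/k] = 4.723 / [ 1600/(400×113×10³) + 1/(62×10³) ].
P = 4.723 / 5.153×10⁻⁵ = 91660 N.
σ = P/A = 91660/400 = 229.2 MPa.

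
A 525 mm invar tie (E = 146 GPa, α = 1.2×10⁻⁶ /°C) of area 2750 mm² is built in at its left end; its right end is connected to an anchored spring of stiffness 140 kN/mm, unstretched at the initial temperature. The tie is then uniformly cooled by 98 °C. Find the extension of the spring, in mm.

δ ≈ 0.0522 mm

The unrestrained thermal change is αΔT L = 1.2×10⁻⁶ × 98 × 525 = 0.06174 mm.
Let P be the tensile force in the spring. The tie extends elastically by PL/(AE) and the spring stretches by P/k; together these equal δ_free.
So P = δ_free / [L/(AE) + 1/k] = 0.06174 / [ 525/(2750×146×10³) + 1/(140×10³) ].
P = 0.06174 / 8.45×10⁻⁶ = 7306 N.
Spring extension = P/k = 7306/(140×10³) = 0.05219 mm.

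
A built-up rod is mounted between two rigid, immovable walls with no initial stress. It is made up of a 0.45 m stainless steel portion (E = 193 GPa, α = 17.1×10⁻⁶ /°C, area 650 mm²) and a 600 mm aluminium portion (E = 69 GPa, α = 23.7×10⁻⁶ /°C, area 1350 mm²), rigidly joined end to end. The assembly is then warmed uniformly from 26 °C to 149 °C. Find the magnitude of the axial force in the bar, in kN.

If the supports were absent, the total length change would be Σ αᵢΔT Lᵢ = 17.1×10⁻⁶×123×450 + 23.7×10⁻⁶×123×600 = 2.696 mm.
Since the ends are fixed, an axial force P builds up, equal in every segment, with P · Σ Lᵢ/(AᵢEᵢ) = δ_free.
The series flexibility is Σ Lᵢ/(AᵢEᵢ) = 450/(650×193×10³) + 600/(1350×69×10³) = 1.003×10⁻⁵ mm/N.
Hence P = δ_free / Σ(L/AE) = 2.696/1.003×10⁻⁵ = 268.8 kN (compressive).

P ≈ 269 kN (compressive)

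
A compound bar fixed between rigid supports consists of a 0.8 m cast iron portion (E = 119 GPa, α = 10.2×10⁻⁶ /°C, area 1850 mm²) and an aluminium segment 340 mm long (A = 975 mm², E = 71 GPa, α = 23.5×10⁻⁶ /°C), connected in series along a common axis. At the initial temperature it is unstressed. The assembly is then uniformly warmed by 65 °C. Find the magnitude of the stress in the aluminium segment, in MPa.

σ ≈ 126 MPa (compressive)

If the supports were absent, the total length change would be Σ αᵢΔT Lᵢ = 10.2×10⁻⁶×65×800 + 23.5×10⁻⁶×65×340 = 1.05 mm.
The walls prevent any net length change, so an axial force P (same in every segment) develops. Compatibility: P · Σ Lᵢ/(AᵢEᵢ) = δ_free.
The series flexibility is Σ Lᵢ/(AᵢEᵢ) = 800/(1850×119×10³) + 340/(975×71×10³) = 8.545×10⁻⁶ mm/N.
So P = 1.05 / 8.545×10⁻⁶ = 122.8 kN, compressive.
σ_{aluminium} = P / A = 122800 / 975 = 126 MPa.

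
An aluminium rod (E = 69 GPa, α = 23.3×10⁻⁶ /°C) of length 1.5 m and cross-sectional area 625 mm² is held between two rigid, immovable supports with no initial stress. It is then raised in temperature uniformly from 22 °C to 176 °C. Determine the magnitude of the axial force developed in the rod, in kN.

P ≈ 155 kN (compressive)

With zero net strain, σ = E·αΔT = 69 GPa × 23.3×10⁻⁶ × 154 = 247.6 MPa.
P = AEαΔT = 625 × 69×10³ × 23.3×10⁻⁶ × 154 = 154.7 kN (compressive).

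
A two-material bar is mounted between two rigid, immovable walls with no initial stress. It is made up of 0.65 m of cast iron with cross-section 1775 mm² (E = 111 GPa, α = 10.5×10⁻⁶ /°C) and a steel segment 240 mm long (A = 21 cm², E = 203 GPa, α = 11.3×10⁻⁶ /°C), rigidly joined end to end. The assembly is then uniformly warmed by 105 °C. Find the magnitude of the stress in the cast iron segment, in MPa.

With the walls removed the bar would change length by δ_free = Σ αᵢΔT Lᵢ = 10.5×10⁻⁶×105×650 + 11.3×10⁻⁶×105×240 = 1.001 mm.
The rigid supports impose zero overall length change; the single axial force P common to all segments must satisfy P Σ Lᵢ/(AᵢEᵢ) = δ_free.
Σ Lᵢ/(AᵢEᵢ) = 650/(1775×111×10³) + 240/(2100×203×10³) = 3.862×10⁻⁶ mm/N.
So P = 1.001 / 3.862×10⁻⁶ = 259.3 kN, compressive.
σ_{cast iron} = P / A = 259300 / 1775 = 146.1 MPa.

σ ≈ 146 MPa (compressive)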